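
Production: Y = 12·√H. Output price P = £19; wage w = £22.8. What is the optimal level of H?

H* = 25

MP_H = (1/2)·12·H^(-1/2) = 6·H^(-1/2).
Profit maximization for a price taker requires P·MP_H = w: 19·6·H^(-1/2) = 22.8.
So H^(-1/2) = 0.2, which gives H = 25.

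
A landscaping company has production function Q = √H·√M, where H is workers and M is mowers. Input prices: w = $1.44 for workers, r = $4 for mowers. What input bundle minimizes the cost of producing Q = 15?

H* = 25, M* = 9

Cost minimization requires the marginal rate of technical substitution to equal the input-price ratio: MP_H/MP_M = w/r.
Here MP_H/MP_M = (1/2)·(M/H)/(1/2) = (M/H). Setting this equal to 1.44/4 = 0.36 gives M = 0.36H.
Substituting into Q = 15: H^(1/2)·(0.36H)^(1/2) = 15.
Solving, H = 25 and M = 9.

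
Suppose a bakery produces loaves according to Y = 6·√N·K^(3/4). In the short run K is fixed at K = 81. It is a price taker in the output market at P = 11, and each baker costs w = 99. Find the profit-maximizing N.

With K = 81, MP_N = (1/2)·6·N^(-1/2)·81^(3/4) = 81·N^(-1/2).
Profit maximization for a price taker requires P·MP_N = w: 11·81·N^(-1/2) = 99.
So N^(-1/2) = 1/9, which gives N = 81.

N* = 81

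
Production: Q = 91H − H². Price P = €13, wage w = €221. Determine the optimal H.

The marginal product of H is MP_H = 91 − 2H.
A price-taking firm hires until the value of the marginal product equals the wage: P·MP_H = w, so 13·(91 − 2H) = 221.
Then 91 − 2H = 17, giving H = 37.

H* = 37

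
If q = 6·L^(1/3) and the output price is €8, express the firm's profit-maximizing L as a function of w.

L(w) = (16/w)^(3/2)

MP_L = (1/3)·6·L^(-2/3) = 2·L^(-2/3).
Setting P·MP_L = w: 16·L^(-2/3) = w.
Solving for L: L^(-2/3) = w/16, so L = (16/w)^(3/2).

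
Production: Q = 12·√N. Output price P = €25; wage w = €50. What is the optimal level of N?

MP_N = (1/2)·12·N^(-1/2) = 6·N^(-1/2).
Profit maximization for a price taker requires P·MP_N = w: 25·6·N^(-1/2) = 50.
So N^(-1/2) = 1/3, which gives N = 9.

N* = 9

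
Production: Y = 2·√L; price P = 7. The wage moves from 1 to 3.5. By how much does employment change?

ΔL = -45

From P·MP_L = w with MP_L = L^(-1/2), the labor demand is L(w) = (7/w)^(2).
At w = 1: L = 49. At w = 3.5: L = 4.
ΔL = 4 − 49 = -45.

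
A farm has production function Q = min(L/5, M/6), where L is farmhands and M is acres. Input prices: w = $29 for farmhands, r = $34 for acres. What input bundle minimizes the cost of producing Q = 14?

With a fixed-proportions technology, the cost-minimizing bundle uses no slack in either input: L/5 = M/6 = Q.
So L = 5·14 = 70 and M = 6·14 = 84.

L* = 70, M* = 84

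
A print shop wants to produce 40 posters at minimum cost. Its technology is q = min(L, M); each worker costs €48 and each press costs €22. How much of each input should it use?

With a fixed-proportions technology, the cost-minimizing bundle uses no slack in either input: L = M = q.
So L = 40 and M = 40.

L* = 40, M* = 40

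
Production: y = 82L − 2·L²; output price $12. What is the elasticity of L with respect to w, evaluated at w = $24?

From P·MP_L = w with MP_L = 82 − 4L, labor demand is L(w) = (82 − w/12)/4.
dL/dw = −1/(48) = -1/48.
At w = 24, L = 20, so ε = (dL/dw)·(w/L) = (-1/48)·(24/20) = -0.025.

ε = -0.025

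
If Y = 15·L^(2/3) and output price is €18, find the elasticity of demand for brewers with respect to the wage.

ε = -3

MP_L = (2/3)·15·L^(-1/3), so P·MP_L = w gives 180·L^(-1/3) = w.
Solving, L(w) = (180/w)^(3). This is a constant-elasticity form: L ∝ w^(−3), so ε = −3.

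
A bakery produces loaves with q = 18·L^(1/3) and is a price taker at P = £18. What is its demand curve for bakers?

L(w) = (108/w)^(3/2)

MP_L = (1/3)·18·L^(-2/3) = 6·L^(-2/3).
Setting P·MP_L = w: 108·L^(-2/3) = w.
Solving for L: L^(-2/3) = w/108, so L = (108/w)^(3/2).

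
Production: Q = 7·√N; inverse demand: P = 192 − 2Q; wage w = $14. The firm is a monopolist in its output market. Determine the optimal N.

N* = 36

Marginal revenue from the inverse demand is MR = 192 − 4Q.
The marginal product is MP_N = 3.5·N^(-1/2).
A monopolist hires until marginal revenue product equals the wage: MR·MP_N = w.
At N, Q = 7·√N. Substituting and solving: (192 − 28·√N)·3.5·N^(-1/2) = 14 gives N = 36.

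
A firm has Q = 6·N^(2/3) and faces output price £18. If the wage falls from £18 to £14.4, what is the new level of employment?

N* = 125

From P·MP_N = w with MP_N = 4·N^(-1/3), the labor demand is N(w) = (72/w)^(3).
At w = 18: N = 64. At w = 14.4: N = 125.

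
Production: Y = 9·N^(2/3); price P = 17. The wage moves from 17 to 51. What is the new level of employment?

From P·MP_N = w with MP_N = 6·N^(-1/3), the labor demand is N(w) = (102/w)^(3).
At w = 17: N = 216. At w = 51: N = 8.

N* = 8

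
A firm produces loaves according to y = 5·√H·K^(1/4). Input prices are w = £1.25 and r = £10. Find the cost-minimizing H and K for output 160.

H* = 256, K* = 16

Cost minimization requires the marginal rate of technical substitution to equal the input-price ratio: MP_H/MP_K = w/r.
Here MP_H/MP_K = (1/2)·(K/H)/(1/4) = 2·(K/H). Setting this equal to 1.25/10 = 0.125 gives K = 0.0625H.
Substituting into y = 160: 5·H^(1/2)·(0.0625H)^(1/4) = 160.
Solving, H = 256 and K = 16.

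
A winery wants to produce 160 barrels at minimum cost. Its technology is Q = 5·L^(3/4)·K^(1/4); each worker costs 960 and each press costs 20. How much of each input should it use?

Cost minimization requires the marginal rate of technical substitution to equal the input-price ratio: MP_L/MP_K = w/r.
Here MP_L/MP_K = (3/4)·(K/L)/(1/4) = 3·(K/L). Setting this equal to 960/20 = 48 gives K = 16L.
Substituting into Q = 160: 5·L^(3/4)·(16L)^(1/4) = 160.
Solving, L = 16 and K = 256.

L* = 16, K* = 256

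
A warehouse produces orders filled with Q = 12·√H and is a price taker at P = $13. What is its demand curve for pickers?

H(w) = 6084/w²

MP_H = (1/2)·12·H^(-1/2) = 6·H^(-1/2).
Setting P·MP_H = w: 78·H^(-1/2) = w.
Solving for H: H^(-1/2) = w/78, so H = (78/w)^(2).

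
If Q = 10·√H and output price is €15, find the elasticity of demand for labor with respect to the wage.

MP_H = (1/2)·10·H^(-1/2), so P·MP_H = w gives 75·H^(-1/2) = w.
Solving, H(w) = (75/w)^(2). This is a constant-elasticity form: H ∝ w^(−2), so ε = −2.

ε = -2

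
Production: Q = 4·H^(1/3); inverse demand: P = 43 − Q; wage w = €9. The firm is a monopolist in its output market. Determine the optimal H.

Marginal revenue from the inverse demand is MR = 43 − 2Q.
The marginal product is MP_H = (4/3)·H^(-2/3).
A monopolist hires until marginal revenue product equals the wage: MR·MP_H = w.
At H, Q = 4·H^(1/3). Substituting and solving: (43 − 8·H^(1/3))·(4/3)·H^(-2/3) = 9 gives H = 8.

H* = 8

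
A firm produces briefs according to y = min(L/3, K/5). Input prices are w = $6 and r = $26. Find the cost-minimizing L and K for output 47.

With a fixed-proportions technology, the cost-minimizing bundle uses no slack in either input: L/3 = K/5 = y.
So L = 3·47 = 141 and K = 5·47 = 235.

L* = 141, K* = 235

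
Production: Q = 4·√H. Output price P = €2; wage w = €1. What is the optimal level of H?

H* = 16

MP_H = (1/2)·4·H^(-1/2) = 2·H^(-1/2).
Profit maximization for a price taker requires P·MP_H = w: 2·2·H^(-1/2) = 1.
So H^(-1/2) = 0.25, which gives H = 16.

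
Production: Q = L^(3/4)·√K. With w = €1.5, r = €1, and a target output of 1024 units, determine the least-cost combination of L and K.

Cost minimization requires the marginal rate of technical substitution to equal the input-price ratio: MP_L/MP_K = w/r.
Here MP_L/MP_K = (3/4)·(K/L)/(1/2) = 1.5·(K/L). Setting this equal to 1.5/1 = 1.5 gives K = L.
Substituting into Q = 1024: L^(3/4)·(L)^(1/2) = 1024.
Solving, L = 256 and K = 256.

L* = 256, K* = 256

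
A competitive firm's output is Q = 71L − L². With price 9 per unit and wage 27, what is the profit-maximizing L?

The marginal product of L is MP_L = 71 − 2L.
A price-taking firm hires until the value of the marginal product equals the wage: P·MP_L = w, so 9·(71 − 2L) = 27.
Then 71 − 2L = 3, giving L = 34.

L* = 34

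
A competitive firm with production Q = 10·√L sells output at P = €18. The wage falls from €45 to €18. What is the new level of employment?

L* = 25

From P·MP_L = w with MP_L = 5·L^(-1/2), the labor demand is L(w) = (90/w)^(2).
At w = 45: L = 4. At w = 18: L = 25.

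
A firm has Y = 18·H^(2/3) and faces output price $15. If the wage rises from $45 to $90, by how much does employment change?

From P·MP_H = w with MP_H = 12·H^(-1/3), the labor demand is H(w) = (180/w)^(3).
At w = 45: H = 64. At w = 90: H = 8.
ΔH = 8 − 64 = -56.

ΔH = -56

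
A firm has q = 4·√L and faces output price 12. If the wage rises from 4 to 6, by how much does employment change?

From P·MP_L = w with MP_L = 2·L^(-1/2), the labor demand is L(w) = (24/w)^(2).
At w = 4: L = 36. At w = 6: L = 16.
ΔL = 16 − 36 = -20.

ΔL = -20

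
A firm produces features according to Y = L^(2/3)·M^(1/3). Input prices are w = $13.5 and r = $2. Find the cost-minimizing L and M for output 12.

L* = 8, M* = 27

Cost minimization requires the marginal rate of technical substitution to equal the input-price ratio: MP_L/MP_M = w/r.
Here MP_L/MP_M = (2/3)·(M/L)/(1/3) = 2·(M/L). Setting this equal to 13.5/2 = 6.75 gives M = 3.375L.
Substituting into Y = 12: L^(2/3)·(3.375L)^(1/3) = 12.
Solving, L = 8 and M = 27.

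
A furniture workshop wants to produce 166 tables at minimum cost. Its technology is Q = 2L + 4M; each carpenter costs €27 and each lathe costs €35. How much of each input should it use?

The inputs are perfect substitutes, so the firm uses whichever has the lower cost per unit of output.
Cost per unit of output via L is w/2 = 13.5; via M it is r/4 = 8.75. M is cheaper.
Producing Q = 166 with M alone: L = 0, M = 41.5.

L* = 0, M* = 41.5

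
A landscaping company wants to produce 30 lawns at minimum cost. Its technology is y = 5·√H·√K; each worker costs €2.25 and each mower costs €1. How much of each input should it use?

Cost minimization requires the marginal rate of technical substitution to equal the input-price ratio: MP_H/MP_K = w/r.
Here MP_H/MP_K = (1/2)·(K/H)/(1/2) = (K/H). Setting this equal to 2.25/1 = 2.25 gives K = 2.25H.
Substituting into y = 30: 5·H^(1/2)·(2.25H)^(1/2) = 30.
Solving, H = 4 and K = 9.

H* = 4, K* = 9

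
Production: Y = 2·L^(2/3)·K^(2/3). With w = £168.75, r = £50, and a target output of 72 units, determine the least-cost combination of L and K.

Cost minimization requires the marginal rate of technical substitution to equal the input-price ratio: MP_L/MP_K = w/r.
Here MP_L/MP_K = (2/3)·(K/L)/(2/3) = (K/L). Setting this equal to 168.75/50 = 3.375 gives K = 3.375L.
Substituting into Y = 72: 2·L^(2/3)·(3.375L)^(2/3) = 72.
Solving, L = 8 and K = 27.

L* = 8, K* = 27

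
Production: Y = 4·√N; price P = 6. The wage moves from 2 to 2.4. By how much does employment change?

From P·MP_N = w with MP_N = 2·N^(-1/2), the labor demand is N(w) = (12/w)^(2).
At w = 2: N = 36. At w = 2.4: N = 25.
ΔN = 25 − 36 = -11.

ΔN = -11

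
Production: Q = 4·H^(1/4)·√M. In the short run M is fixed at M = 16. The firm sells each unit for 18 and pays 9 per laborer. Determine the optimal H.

With M = 16, MP_H = (1/4)·4·H^(-3/4)·16^(1/2) = 4·H^(-3/4).
Profit maximization for a price taker requires P·MP_H = w: 18·4·H^(-3/4) = 9.
So H^(-3/4) = 0.125, which gives H = 16.

H* = 16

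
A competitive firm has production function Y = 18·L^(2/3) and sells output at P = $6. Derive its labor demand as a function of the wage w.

L(w) = 373248/w³

MP_L = (2/3)·18·L^(-1/3) = 12·L^(-1/3).
Setting P·MP_L = w: 72·L^(-1/3) = w.
Solving for L: L^(-1/3) = w/72, so L = (72/w)^(3).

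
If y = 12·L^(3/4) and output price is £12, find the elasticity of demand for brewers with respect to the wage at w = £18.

MP_L = (3/4)·12·L^(-1/4), so P·MP_L = w gives 108·L^(-1/4) = w.
Solving, L(w) = (108/w)^(4). This is a constant-elasticity form: L ∝ w^(−4), so ε = −4.

ε = -4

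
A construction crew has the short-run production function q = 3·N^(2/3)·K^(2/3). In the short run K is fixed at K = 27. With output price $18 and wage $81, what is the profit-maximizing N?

With K = 27, MP_N = (2/3)·3·N^(-1/3)·27^(2/3) = 18·N^(-1/3).
Profit maximization for a price taker requires P·MP_N = w: 18·18·N^(-1/3) = 81.
So N^(-1/3) = 0.25, which gives N = 64.

N* = 64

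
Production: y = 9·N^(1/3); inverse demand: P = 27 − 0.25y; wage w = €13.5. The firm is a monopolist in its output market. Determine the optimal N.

N* = 8

Marginal revenue from the inverse demand is MR = 27 − 0.5y.
The marginal product is MP_N = 3·N^(-2/3).
A monopolist hires until marginal revenue product equals the wage: MR·MP_N = w.
At N, y = 9·N^(1/3). Substituting and solving: (27 − 4.5·N^(1/3))·3·N^(-2/3) = 13.5 gives N = 8.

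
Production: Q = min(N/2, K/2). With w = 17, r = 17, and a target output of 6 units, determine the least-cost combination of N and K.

N* = 12, K* = 12

With a fixed-proportions technology, the cost-minimizing bundle uses no slack in either input: N/2 = K/2 = Q.
So N = 2·6 = 12 and K = 2·6 = 12.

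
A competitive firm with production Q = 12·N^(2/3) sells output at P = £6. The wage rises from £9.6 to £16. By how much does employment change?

From P·MP_N = w with MP_N = 8·N^(-1/3), the labor demand is N(w) = (48/w)^(3).
At w = 9.6: N = 125. At w = 16: N = 27.
ΔN = 27 − 125 = -98.

ΔN = -98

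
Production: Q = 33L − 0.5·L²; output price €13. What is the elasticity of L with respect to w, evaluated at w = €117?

From P·MP_L = w with MP_L = 33 − L, labor demand is L(w) = 33 − w/13.
dL/dw = −1/(13) = -1/13.
At w = 117, L = 24, so ε = (dL/dw)·(w/L) = (-1/13)·(117/24) = -0.375.

ε = -0.375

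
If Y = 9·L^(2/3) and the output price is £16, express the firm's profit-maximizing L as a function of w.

L(w) = 884736/w³

MP_L = (2/3)·9·L^(-1/3) = 6·L^(-1/3).
Setting P·MP_L = w: 96·L^(-1/3) = w.
Solving for L: L^(-1/3) = w/96, so L = (96/w)^(3).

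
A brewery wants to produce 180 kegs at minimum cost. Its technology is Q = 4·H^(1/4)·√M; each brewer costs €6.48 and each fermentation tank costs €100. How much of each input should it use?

Cost minimization requires the marginal rate of technical substitution to equal the input-price ratio: MP_H/MP_M = w/r.
Here MP_H/MP_M = (1/4)·(M/H)/(1/2) = 0.5·(M/H). Setting this equal to 6.48/100 = 0.0648 gives M = 0.1296H.
Substituting into Q = 180: 4·H^(1/4)·(0.1296H)^(1/2) = 180.
Solving, H = 625 and M = 81.

H* = 625, M* = 81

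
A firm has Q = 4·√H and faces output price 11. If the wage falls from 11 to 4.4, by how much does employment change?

From P·MP_H = w with MP_H = 2·H^(-1/2), the labor demand is H(w) = (22/w)^(2).
At w = 11: H = 4. At w = 4.4: H = 25.
ΔH = 25 − 4 = 21.

ΔH = 21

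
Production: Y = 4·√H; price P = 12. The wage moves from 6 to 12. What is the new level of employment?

H* = 4

From P·MP_H = w with MP_H = 2·H^(-1/2), the labor demand is H(w) = (24/w)^(2).
At w = 6: H = 16. At w = 12: H = 4.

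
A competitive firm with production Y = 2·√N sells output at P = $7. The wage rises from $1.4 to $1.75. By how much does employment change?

ΔN = -9

From P·MP_N = w with MP_N = N^(-1/2), the labor demand is N(w) = (7/w)^(2).
At w = 1.4: N = 25. At w = 1.75: N = 16.
ΔN = 16 − 25 = -9.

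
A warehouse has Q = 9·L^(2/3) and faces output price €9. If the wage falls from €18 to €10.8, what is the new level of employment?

L* = 125

From P·MP_L = w with MP_L = 6·L^(-1/3), the labor demand is L(w) = (54/w)^(3).
At w = 18: L = 27. At w = 10.8: L = 125.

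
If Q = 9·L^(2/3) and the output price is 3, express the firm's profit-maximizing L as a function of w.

MP_L = (2/3)·9·L^(-1/3) = 6·L^(-1/3).
Setting P·MP_L = w: 18·L^(-1/3) = w.
Solving for L: L^(-1/3) = w/18, so L = (18/w)^(3).

L(w) = 5832/w³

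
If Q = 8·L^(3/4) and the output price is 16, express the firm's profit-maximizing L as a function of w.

L(w) = (96/w)^(4)

MP_L = (3/4)·8·L^(-1/4) = 6·L^(-1/4).
Setting P·MP_L = w: 96·L^(-1/4) = w.
Solving for L: L^(-1/4) = w/96, so L = (96/w)^(4).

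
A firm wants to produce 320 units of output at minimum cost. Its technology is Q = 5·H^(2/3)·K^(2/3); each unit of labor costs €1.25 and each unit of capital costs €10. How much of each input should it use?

H* = 64, K* = 8

Cost minimization requires the marginal rate of technical substitution to equal the input-price ratio: MP_H/MP_K = w/r.
Here MP_H/MP_K = (2/3)·(K/H)/(2/3) = (K/H). Setting this equal to 1.25/10 = 0.125 gives K = 0.125H.
Substituting into Q = 320: 5·H^(2/3)·(0.125H)^(2/3) = 320.
Solving, H = 64 and K = 8.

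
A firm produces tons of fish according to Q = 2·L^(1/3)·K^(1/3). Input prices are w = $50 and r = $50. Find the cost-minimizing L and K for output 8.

L* = 8, K* = 8

Cost minimization requires the marginal rate of technical substitution to equal the input-price ratio: MP_L/MP_K = w/r.
Here MP_L/MP_K = (1/3)·(K/L)/(1/3) = (K/L). Setting this equal to 50/50 = 1 gives K = L.
Substituting into Q = 8: 2·L^(1/3)·(L)^(1/3) = 8.
Solving, L = 8 and K = 8.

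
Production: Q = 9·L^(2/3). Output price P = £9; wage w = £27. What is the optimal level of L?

MP_L = (2/3)·9·L^(-1/3) = 6·L^(-1/3).
Profit maximization for a price taker requires P·MP_L = w: 9·6·L^(-1/3) = 27.
So L^(-1/3) = 0.5, which gives L = 8.

L* = 8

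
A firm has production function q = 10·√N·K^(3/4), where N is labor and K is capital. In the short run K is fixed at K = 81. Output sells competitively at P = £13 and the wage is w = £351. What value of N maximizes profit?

With K = 81, MP_N = (1/2)·10·N^(-1/2)·81^(3/4) = 135·N^(-1/2).
Profit maximization for a price taker requires P·MP_N = w: 13·135·N^(-1/2) = 351.
So N^(-1/2) = 0.2, which gives N = 25.

N* = 25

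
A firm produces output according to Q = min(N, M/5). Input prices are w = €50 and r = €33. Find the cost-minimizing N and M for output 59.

N* = 59, M* = 295

With a fixed-proportions technology, the cost-minimizing bundle uses no slack in either input: N = M/5 = Q.
So N = 59 and M = 5·59 = 295.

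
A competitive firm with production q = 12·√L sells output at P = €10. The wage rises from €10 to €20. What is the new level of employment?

From P·MP_L = w with MP_L = 6·L^(-1/2), the labor demand is L(w) = (60/w)^(2).
At w = 10: L = 36. At w = 20: L = 9.

L* = 9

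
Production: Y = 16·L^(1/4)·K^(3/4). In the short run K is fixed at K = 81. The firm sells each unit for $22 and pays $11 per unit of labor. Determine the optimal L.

With K = 81, MP_L = (1/4)·16·L^(-3/4)·81^(3/4) = 108·L^(-3/4).
Profit maximization for a price taker requires P·MP_L = w: 22·108·L^(-3/4) = 11.
So L^(-3/4) = 1/216, which gives L = 1296.

L* = 1296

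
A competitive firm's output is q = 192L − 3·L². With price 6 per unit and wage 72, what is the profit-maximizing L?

L* = 30

The marginal product of L is MP_L = 192 − 6L.
A price-taking firm hires until the value of the marginal product equals the wage: P·MP_L = w, so 6·(192 − 6L) = 72.
Then 192 − 6L = 12, giving L = 30.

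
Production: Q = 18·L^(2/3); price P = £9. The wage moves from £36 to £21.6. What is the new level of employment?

From P·MP_L = w with MP_L = 12·L^(-1/3), the labor demand is L(w) = (108/w)^(3).
At w = 36: L = 27. At w = 21.6: L = 125.

L* = 125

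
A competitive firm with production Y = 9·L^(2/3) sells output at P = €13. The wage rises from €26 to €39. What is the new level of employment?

From P·MP_L = w with MP_L = 6·L^(-1/3), the labor demand is L(w) = (78/w)^(3).
At w = 26: L = 27. At w = 39: L = 8.

L* = 8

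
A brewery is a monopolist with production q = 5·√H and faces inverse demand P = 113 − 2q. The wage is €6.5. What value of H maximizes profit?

H* = 25

Marginal revenue from the inverse demand is MR = 113 − 4q.
The marginal product is MP_H = 2.5·H^(-1/2).
A monopolist hires until marginal revenue product equals the wage: MR·MP_H = w.
At H, q = 5·√H. Substituting and solving: (113 − 20·√H)·2.5·H^(-1/2) = 6.5 gives H = 25.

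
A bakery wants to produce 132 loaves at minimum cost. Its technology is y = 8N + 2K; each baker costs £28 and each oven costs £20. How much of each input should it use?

N* = 16.5, K* = 0

The inputs are perfect substitutes, so the firm uses whichever has the lower cost per unit of output.
Cost per unit of output via N is w/8 = 3.5; via K it is r/2 = 10. N is cheaper.
Producing y = 132 with N alone: N = 16.5, K = 0.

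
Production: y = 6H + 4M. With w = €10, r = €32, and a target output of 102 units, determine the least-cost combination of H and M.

The inputs are perfect substitutes, so the firm uses whichever has the lower cost per unit of output.
Cost per unit of output via H is w/6 = 5/3; via M it is r/4 = 8. H is cheaper.
Producing y = 102 with H alone: H = 17, M = 0.

H* = 17, M* = 0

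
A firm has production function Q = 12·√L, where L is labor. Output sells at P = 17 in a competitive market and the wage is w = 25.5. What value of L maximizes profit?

L* = 16

MP_L = (1/2)·12·L^(-1/2) = 6·L^(-1/2).
Profit maximization for a price taker requires P·MP_L = w: 17·6·L^(-1/2) = 25.5.
So L^(-1/2) = 0.25, which gives L = 16.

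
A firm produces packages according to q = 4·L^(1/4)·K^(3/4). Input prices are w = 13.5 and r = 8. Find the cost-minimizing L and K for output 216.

Cost minimization requires the marginal rate of technical substitution to equal the input-price ratio: MP_L/MP_K = w/r.
Here MP_L/MP_K = (1/4)·(K/L)/(3/4) = (1/3)·(K/L). Setting this equal to 13.5/8 = 1.6875 gives K = 5.0625L.
Substituting into q = 216: 4·L^(1/4)·(5.0625L)^(3/4) = 216.
Solving, L = 16 and K = 81.

L* = 16, K* = 81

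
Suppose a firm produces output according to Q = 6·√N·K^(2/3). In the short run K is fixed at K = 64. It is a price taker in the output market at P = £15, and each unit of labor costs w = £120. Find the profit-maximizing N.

N* = 36

With K = 64, MP_N = (1/2)·6·N^(-1/2)·64^(2/3) = 48·N^(-1/2).
Profit maximization for a price taker requires P·MP_N = w: 15·48·N^(-1/2) = 120.
So N^(-1/2) = 1/6, which gives N = 36.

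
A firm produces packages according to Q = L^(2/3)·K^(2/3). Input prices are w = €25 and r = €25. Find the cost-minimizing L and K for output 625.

L* = 125, K* = 125

Cost minimization requires the marginal rate of technical substitution to equal the input-price ratio: MP_L/MP_K = w/r.
Here MP_L/MP_K = (2/3)·(K/L)/(2/3) = (K/L). Setting this equal to 25/25 = 1 gives K = L.
Substituting into Q = 625: L^(2/3)·(L)^(2/3) = 625.
Solving, L = 125 and K = 125.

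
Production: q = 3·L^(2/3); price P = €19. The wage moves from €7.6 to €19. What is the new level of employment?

From P·MP_L = w with MP_L = 2·L^(-1/3), the labor demand is L(w) = (38/w)^(3).
At w = 7.6: L = 125. At w = 19: L = 8.

L* = 8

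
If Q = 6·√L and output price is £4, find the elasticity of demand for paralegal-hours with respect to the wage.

MP_L = (1/2)·6·L^(-1/2), so P·MP_L = w gives 12·L^(-1/2) = w.
Solving, L(w) = (12/w)^(2). This is a constant-elasticity form: L ∝ w^(−2), so ε = −2.

ε = -2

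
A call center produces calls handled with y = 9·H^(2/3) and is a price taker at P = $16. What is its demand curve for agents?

H(w) = 884736/w³

MP_H = (2/3)·9·H^(-1/3) = 6·H^(-1/3).
Setting P·MP_H = w: 96·H^(-1/3) = w.
Solving for H: H^(-1/3) = w/96, so H = (96/w)^(3).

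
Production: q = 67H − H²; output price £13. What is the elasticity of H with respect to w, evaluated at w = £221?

ε = -0.34

From P·MP_H = w with MP_H = 67 − 2H, labor demand is H(w) = (67 − w/13)/2.
dH/dw = −1/(26) = -1/26.
At w = 221, H = 25, so ε = (dH/dw)·(w/H) = (-1/26)·(221/25) = -0.34.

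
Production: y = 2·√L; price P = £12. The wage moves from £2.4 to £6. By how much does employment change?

From P·MP_L = w with MP_L = L^(-1/2), the labor demand is L(w) = (12/w)^(2).
At w = 2.4: L = 25. At w = 6: L = 4.
ΔL = 4 − 25 = -21.

ΔL = -21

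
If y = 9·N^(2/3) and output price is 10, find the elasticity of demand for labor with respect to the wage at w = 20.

ε = -3

MP_N = (2/3)·9·N^(-1/3), so P·MP_N = w gives 60·N^(-1/3) = w.
Solving, N(w) = (60/w)^(3). This is a constant-elasticity form: N ∝ w^(−3), so ε = −3.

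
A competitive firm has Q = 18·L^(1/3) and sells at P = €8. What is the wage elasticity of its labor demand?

ε = -1.5

MP_L = (1/3)·18·L^(-2/3), so P·MP_L = w gives 48·L^(-2/3) = w.
Solving, L(w) = (48/w)^(3/2). This is a constant-elasticity form: L ∝ w^(−3/2), so ε = −3/2.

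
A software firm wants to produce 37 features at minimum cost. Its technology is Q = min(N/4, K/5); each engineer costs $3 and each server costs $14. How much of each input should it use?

With a fixed-proportions technology, the cost-minimizing bundle uses no slack in either input: N/4 = K/5 = Q.
So N = 4·37 = 148 and K = 5·37 = 185.

N* = 148, K* = 185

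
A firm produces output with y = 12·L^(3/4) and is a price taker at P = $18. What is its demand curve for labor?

MP_L = (3/4)·12·L^(-1/4) = 9·L^(-1/4).
Setting P·MP_L = w: 162·L^(-1/4) = w.
Solving for L: L^(-1/4) = w/162, so L = (162/w)^(4).

L(w) = (162/w)^(4)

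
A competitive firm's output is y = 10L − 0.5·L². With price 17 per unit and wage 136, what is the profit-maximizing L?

The marginal product of L is MP_L = 10 − L.
A price-taking firm hires until the value of the marginal product equals the wage: P·MP_L = w, so 17·(10 − L) = 136.
Then 10 − L = 8, giving L = 2.

L* = 2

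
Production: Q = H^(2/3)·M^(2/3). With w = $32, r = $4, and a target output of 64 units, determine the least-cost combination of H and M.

H* = 8, M* = 64

Cost minimization requires the marginal rate of technical substitution to equal the input-price ratio: MP_H/MP_M = w/r.
Here MP_H/MP_M = (2/3)·(M/H)/(2/3) = (M/H). Setting this equal to 32/4 = 8 gives M = 8H.
Substituting into Q = 64: H^(2/3)·(8H)^(2/3) = 64.
Solving, H = 8 and M = 64.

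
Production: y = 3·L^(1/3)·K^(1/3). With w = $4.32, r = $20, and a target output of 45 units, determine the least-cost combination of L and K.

L* = 125, K* = 27

Cost minimization requires the marginal rate of technical substitution to equal the input-price ratio: MP_L/MP_K = w/r.
Here MP_L/MP_K = (1/3)·(K/L)/(1/3) = (K/L). Setting this equal to 4.32/20 = 0.216 gives K = 0.216L.
Substituting into y = 45: 3·L^(1/3)·(0.216L)^(1/3) = 45.
Solving, L = 125 and K = 27.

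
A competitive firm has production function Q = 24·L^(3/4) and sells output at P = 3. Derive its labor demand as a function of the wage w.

L(w) = 8503056/w^(4)

MP_L = (3/4)·24·L^(-1/4) = 18·L^(-1/4).
Setting P·MP_L = w: 54·L^(-1/4) = w.
Solving for L: L^(-1/4) = w/54, so L = (54/w)^(4).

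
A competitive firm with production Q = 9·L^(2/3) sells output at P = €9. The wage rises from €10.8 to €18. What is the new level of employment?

From P·MP_L = w with MP_L = 6·L^(-1/3), the labor demand is L(w) = (54/w)^(3).
At w = 10.8: L = 125. At w = 18: L = 27.

L* = 27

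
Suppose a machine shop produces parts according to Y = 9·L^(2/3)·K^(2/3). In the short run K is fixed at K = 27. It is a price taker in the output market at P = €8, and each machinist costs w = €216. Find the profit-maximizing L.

With K = 27, MP_L = (2/3)·9·L^(-1/3)·27^(2/3) = 54·L^(-1/3).
Profit maximization for a price taker requires P·MP_L = w: 8·54·L^(-1/3) = 216.
So L^(-1/3) = 0.5, which gives L = 8.

L* = 8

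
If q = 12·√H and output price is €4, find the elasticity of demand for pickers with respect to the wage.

MP_H = (1/2)·12·H^(-1/2), so P·MP_H = w gives 24·H^(-1/2) = w.
Solving, H(w) = (24/w)^(2). This is a constant-elasticity form: H ∝ w^(−2), so ε = −2.

ε = -2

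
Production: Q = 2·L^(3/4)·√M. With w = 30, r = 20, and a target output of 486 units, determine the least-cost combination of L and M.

L* = 81, M* = 81

Cost minimization requires the marginal rate of technical substitution to equal the input-price ratio: MP_L/MP_M = w/r.
Here MP_L/MP_M = (3/4)·(M/L)/(1/2) = 1.5·(M/L). Setting this equal to 30/20 = 1.5 gives M = L.
Substituting into Q = 486: 2·L^(3/4)·(L)^(1/2) = 486.
Solving, L = 81 and M = 81.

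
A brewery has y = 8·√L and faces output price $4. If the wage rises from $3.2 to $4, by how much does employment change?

From P·MP_L = w with MP_L = 4·L^(-1/2), the labor demand is L(w) = (16/w)^(2).
At w = 3.2: L = 25. At w = 4: L = 16.
ΔL = 16 − 25 = -9.

ΔL = -9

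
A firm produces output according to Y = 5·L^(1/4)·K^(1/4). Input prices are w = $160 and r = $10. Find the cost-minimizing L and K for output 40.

L* = 16, K* = 256

Cost minimization requires the marginal rate of technical substitution to equal the input-price ratio: MP_L/MP_K = w/r.
Here MP_L/MP_K = (1/4)·(K/L)/(1/4) = (K/L). Setting this equal to 160/10 = 16 gives K = 16L.
Substituting into Y = 40: 5·L^(1/4)·(16L)^(1/4) = 40.
Solving, L = 16 and K = 256.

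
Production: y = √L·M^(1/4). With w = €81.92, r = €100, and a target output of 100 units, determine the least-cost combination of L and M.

Cost minimization requires the marginal rate of technical substitution to equal the input-price ratio: MP_L/MP_M = w/r.
Here MP_L/MP_M = (1/2)·(M/L)/(1/4) = 2·(M/L). Setting this equal to 81.92/100 = 0.8192 gives M = 0.4096L.
Substituting into y = 100: L^(1/2)·(0.4096L)^(1/4) = 100.
Solving, L = 625 and M = 256.

L* = 625, M* = 256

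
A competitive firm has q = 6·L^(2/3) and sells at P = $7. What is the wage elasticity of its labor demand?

MP_L = (2/3)·6·L^(-1/3), so P·MP_L = w gives 28·L^(-1/3) = w.
Solving, L(w) = (28/w)^(3). This is a constant-elasticity form: L ∝ w^(−3), so ε = −3.

ε = -3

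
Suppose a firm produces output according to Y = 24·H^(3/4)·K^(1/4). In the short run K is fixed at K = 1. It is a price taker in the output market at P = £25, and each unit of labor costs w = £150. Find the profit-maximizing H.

H* = 81

With K = 1, MP_H = (3/4)·24·H^(-1/4)·1^(1/4) = 18·H^(-1/4).
Profit maximization for a price taker requires P·MP_H = w: 25·18·H^(-1/4) = 150.
So H^(-1/4) = 1/3, which gives H = 81.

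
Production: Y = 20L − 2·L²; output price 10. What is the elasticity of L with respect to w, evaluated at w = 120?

ε = -1.5

From P·MP_L = w with MP_L = 20 − 4L, labor demand is L(w) = (20 − w/10)/4.
dL/dw = −1/(40) = -0.025.
At w = 120, L = 2, so ε = (dL/dw)·(w/L) = (-0.025)·(120/2) = -1.5.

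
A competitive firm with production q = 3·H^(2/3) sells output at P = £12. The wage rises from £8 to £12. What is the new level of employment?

H* = 8

From P·MP_H = w with MP_H = 2·H^(-1/3), the labor demand is H(w) = (24/w)^(3).
At w = 8: H = 27. At w = 12: H = 8.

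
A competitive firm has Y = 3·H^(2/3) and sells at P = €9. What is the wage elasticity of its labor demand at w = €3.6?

ε = -3

MP_H = (2/3)·3·H^(-1/3), so P·MP_H = w gives 18·H^(-1/3) = w.
Solving, H(w) = (18/w)^(3). This is a constant-elasticity form: H ∝ w^(−3), so ε = −3.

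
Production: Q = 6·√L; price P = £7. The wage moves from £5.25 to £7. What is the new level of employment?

L* = 9

From P·MP_L = w with MP_L = 3·L^(-1/2), the labor demand is L(w) = (21/w)^(2).
At w = 5.25: L = 16. At w = 7: L = 9.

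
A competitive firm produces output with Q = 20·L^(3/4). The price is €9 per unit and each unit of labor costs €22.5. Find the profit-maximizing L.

MP_L = (3/4)·20·L^(-1/4) = 15·L^(-1/4).
Profit maximization for a price taker requires P·MP_L = w: 9·15·L^(-1/4) = 22.5.
So L^(-1/4) = 1/6, which gives L = 1296.

L* = 1296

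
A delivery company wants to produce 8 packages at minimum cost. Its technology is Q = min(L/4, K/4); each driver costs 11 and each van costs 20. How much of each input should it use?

L* = 32, K* = 32

With a fixed-proportions technology, the cost-minimizing bundle uses no slack in either input: L/4 = K/4 = Q.
So L = 4·8 = 32 and K = 4·8 = 32.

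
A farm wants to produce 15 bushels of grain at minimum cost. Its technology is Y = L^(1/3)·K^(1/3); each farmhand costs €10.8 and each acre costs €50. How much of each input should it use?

L* = 125, K* = 27

Cost minimization requires the marginal rate of technical substitution to equal the input-price ratio: MP_L/MP_K = w/r.
Here MP_L/MP_K = (1/3)·(K/L)/(1/3) = (K/L). Setting this equal to 10.8/50 = 0.216 gives K = 0.216L.
Substituting into Y = 15: L^(1/3)·(0.216L)^(1/3) = 15.
Solving, L = 125 and K = 27.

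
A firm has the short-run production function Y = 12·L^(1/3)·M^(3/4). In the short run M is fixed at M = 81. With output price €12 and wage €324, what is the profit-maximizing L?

L* = 8

With M = 81, MP_L = (1/3)·12·L^(-2/3)·81^(3/4) = 108·L^(-2/3).
Profit maximization for a price taker requires P·MP_L = w: 12·108·L^(-2/3) = 324.
So L^(-2/3) = 0.25, which gives L = 8.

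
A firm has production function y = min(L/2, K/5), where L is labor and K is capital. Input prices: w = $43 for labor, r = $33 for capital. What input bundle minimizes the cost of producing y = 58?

With a fixed-proportions technology, the cost-minimizing bundle uses no slack in either input: L/2 = K/5 = y.
So L = 2·58 = 116 and K = 5·58 = 290.

L* = 116, K* = 290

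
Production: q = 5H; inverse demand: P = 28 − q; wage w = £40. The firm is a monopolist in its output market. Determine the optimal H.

Marginal revenue from the inverse demand is MR = 28 − 2q.
The marginal product is MP_H = 5.
A monopolist hires until marginal revenue product equals the wage: MR·MP_H = w.
(28 − 10H)·5 = 40, so H = 2.

H* = 2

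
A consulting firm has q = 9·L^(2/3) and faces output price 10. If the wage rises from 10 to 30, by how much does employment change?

ΔL = -208

From P·MP_L = w with MP_L = 6·L^(-1/3), the labor demand is L(w) = (60/w)^(3).
At w = 10: L = 216. At w = 30: L = 8.
ΔL = 8 − 216 = -208.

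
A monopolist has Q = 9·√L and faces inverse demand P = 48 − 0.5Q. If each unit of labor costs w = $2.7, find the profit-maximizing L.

Marginal revenue from the inverse demand is MR = 48 − Q.
The marginal product is MP_L = 4.5·L^(-1/2).
A monopolist hires until marginal revenue product equals the wage: MR·MP_L = w.
At L, Q = 9·√L. Substituting and solving: (48 − 9·√L)·4.5·L^(-1/2) = 2.7 gives L = 25.

L* = 25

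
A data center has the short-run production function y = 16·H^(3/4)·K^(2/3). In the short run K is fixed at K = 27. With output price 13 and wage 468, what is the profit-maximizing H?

H* = 81

With K = 27, MP_H = (3/4)·16·H^(-1/4)·27^(2/3) = 108·H^(-1/4).
Profit maximization for a price taker requires P·MP_H = w: 13·108·H^(-1/4) = 468.
So H^(-1/4) = 1/3, which gives H = 81.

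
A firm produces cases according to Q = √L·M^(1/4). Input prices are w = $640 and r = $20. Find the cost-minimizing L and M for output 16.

Cost minimization requires the marginal rate of technical substitution to equal the input-price ratio: MP_L/MP_M = w/r.
Here MP_L/MP_M = (1/2)·(M/L)/(1/4) = 2·(M/L). Setting this equal to 640/20 = 32 gives M = 16L.
Substituting into Q = 16: L^(1/2)·(16L)^(1/4) = 16.
Solving, L = 16 and M = 256.

L* = 16, M* = 256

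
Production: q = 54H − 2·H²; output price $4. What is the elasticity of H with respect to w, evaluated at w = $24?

ε = -0.125

From P·MP_H = w with MP_H = 54 − 4H, labor demand is H(w) = (54 − w/4)/4.
dH/dw = −1/(16) = -0.0625.
At w = 24, H = 12, so ε = (dH/dw)·(w/H) = (-0.0625)·(24/12) = -0.125.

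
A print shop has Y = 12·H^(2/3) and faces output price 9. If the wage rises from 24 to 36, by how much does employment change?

ΔH = -19

From P·MP_H = w with MP_H = 8·H^(-1/3), the labor demand is H(w) = (72/w)^(3).
At w = 24: H = 27. At w = 36: H = 8.
ΔH = 8 − 27 = -19.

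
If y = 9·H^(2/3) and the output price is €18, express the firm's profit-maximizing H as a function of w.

H(w) = 1259712/w³

MP_H = (2/3)·9·H^(-1/3) = 6·H^(-1/3).
Setting P·MP_H = w: 108·H^(-1/3) = w.
Solving for H: H^(-1/3) = w/108, so H = (108/w)^(3).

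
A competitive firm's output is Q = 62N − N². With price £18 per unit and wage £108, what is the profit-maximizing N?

The marginal product of N is MP_N = 62 − 2N.
A price-taking firm hires until the value of the marginal product equals the wage: P·MP_N = w, so 18·(62 − 2N) = 108.
Then 62 − 2N = 6, giving N = 28.

N* = 28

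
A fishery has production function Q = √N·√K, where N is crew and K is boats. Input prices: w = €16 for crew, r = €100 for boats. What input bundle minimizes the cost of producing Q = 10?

N* = 25, K* = 4

Cost minimization requires the marginal rate of technical substitution to equal the input-price ratio: MP_N/MP_K = w/r.
Here MP_N/MP_K = (1/2)·(K/N)/(1/2) = (K/N). Setting this equal to 16/100 = 0.16 gives K = 0.16N.
Substituting into Q = 10: N^(1/2)·(0.16N)^(1/2) = 10.
Solving, N = 25 and K = 4.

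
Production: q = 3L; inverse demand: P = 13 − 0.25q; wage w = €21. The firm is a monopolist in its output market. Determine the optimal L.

Marginal revenue from the inverse demand is MR = 13 − 0.5q.
The marginal product is MP_L = 3.
A monopolist hires until marginal revenue product equals the wage: MR·MP_L = w.
(13 − 1.5L)·3 = 21, so L = 4.

L* = 4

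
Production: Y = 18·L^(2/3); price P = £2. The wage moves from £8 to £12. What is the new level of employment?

L* = 8

From P·MP_L = w with MP_L = 12·L^(-1/3), the labor demand is L(w) = (24/w)^(3).
At w = 8: L = 27. At w = 12: L = 8.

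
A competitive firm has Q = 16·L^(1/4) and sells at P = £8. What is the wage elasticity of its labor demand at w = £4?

ε = -4/3

MP_L = (1/4)·16·L^(-3/4), so P·MP_L = w gives 32·L^(-3/4) = w.
Solving, L(w) = (32/w)^(4/3). This is a constant-elasticity form: L ∝ w^(−4/3), so ε = −4/3.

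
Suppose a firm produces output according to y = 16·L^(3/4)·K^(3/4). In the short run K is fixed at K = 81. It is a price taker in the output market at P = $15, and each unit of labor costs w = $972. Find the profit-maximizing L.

With K = 81, MP_L = (3/4)·16·L^(-1/4)·81^(3/4) = 324·L^(-1/4).
Profit maximization for a price taker requires P·MP_L = w: 15·324·L^(-1/4) = 972.
So L^(-1/4) = 0.2, which gives L = 625.

L* = 625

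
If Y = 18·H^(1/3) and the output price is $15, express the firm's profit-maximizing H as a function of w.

H(w) = (90/w)^(3/2)

MP_H = (1/3)·18·H^(-2/3) = 6·H^(-2/3).
Setting P·MP_H = w: 90·H^(-2/3) = w.
Solving for H: H^(-2/3) = w/90, so H = (90/w)^(3/2).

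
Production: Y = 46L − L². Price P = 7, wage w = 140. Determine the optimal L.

The marginal product of L is MP_L = 46 − 2L.
A price-taking firm hires until the value of the marginal product equals the wage: P·MP_L = w, so 7·(46 − 2L) = 140.
Then 46 − 2L = 20, giving L = 13.

L* = 13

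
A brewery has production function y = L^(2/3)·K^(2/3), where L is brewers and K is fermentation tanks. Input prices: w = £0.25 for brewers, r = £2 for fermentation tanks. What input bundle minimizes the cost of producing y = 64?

Cost minimization requires the marginal rate of technical substitution to equal the input-price ratio: MP_L/MP_K = w/r.
Here MP_L/MP_K = (2/3)·(K/L)/(2/3) = (K/L). Setting this equal to 0.25/2 = 0.125 gives K = 0.125L.
Substituting into y = 64: L^(2/3)·(0.125L)^(2/3) = 64.
Solving, L = 64 and K = 8.

L* = 64, K* = 8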